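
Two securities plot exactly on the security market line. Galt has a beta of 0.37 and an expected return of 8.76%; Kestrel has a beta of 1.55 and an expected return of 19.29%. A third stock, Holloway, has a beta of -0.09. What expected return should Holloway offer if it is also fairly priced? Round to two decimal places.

4.66%

MRP (SML slope) = (19.29% − 8.76%) / (1.55 − 0.37) = 10.53% / 1.18 = 8.9237%
R_f (intercept) = 8.76% − 0.37 × 8.9237% = 5.4582%
E(R_Holloway) = R_f + β × MRP = 5.4582% + -0.09 × 8.9237% = 4.66%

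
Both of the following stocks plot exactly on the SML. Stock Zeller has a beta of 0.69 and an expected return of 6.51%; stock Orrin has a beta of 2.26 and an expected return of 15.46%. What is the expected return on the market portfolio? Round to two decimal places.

Both satisfy E(R) = R_f + β·MRP, so the slope of the SML is
MRP = (15.46% − 6.51%) / (2.26 − 0.69) = 8.95% / 1.57 = 5.7006%
R_f = E(R_Zeller) − β_Zeller·MRP = 6.51% − 0.69 × 5.7006% = 2.5766%
E(R_m) = R_f + MRP = 2.5766% + 5.7006% = 8.28%

8.28%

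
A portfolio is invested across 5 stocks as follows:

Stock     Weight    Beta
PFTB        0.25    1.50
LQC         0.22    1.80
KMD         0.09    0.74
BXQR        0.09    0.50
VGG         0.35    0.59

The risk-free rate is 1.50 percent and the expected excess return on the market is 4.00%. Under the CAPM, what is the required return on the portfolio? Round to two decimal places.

β_P = Σ w_i β_i = 0.25×1.50 + 0.22×1.80 + 0.09×0.74 + 0.09×0.50 + 0.35×0.59 = 1.0891
E(R_P) = R_f + β_P × MRP = 1.50% + 1.0891 × 4.00% = 5.86%

5.86%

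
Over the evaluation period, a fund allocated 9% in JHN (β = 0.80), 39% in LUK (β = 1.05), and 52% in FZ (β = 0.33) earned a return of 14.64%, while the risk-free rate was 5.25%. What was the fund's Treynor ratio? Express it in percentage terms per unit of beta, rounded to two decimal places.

β_P = 0.09×0.80 + 0.39×1.05 + 0.52×0.33 = 0.6531
Treynor = (R_P − R_f) / β_P = (14.64% − 5.25%) / 0.6531 = 9.39% / 0.6531 = 14.38%

14.38%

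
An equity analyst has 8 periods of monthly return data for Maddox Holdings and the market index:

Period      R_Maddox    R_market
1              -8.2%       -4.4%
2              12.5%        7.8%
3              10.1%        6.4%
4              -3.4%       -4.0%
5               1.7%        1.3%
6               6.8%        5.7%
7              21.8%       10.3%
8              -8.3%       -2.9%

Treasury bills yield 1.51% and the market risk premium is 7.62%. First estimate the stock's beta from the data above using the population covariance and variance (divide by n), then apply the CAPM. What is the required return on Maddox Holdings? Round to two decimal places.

15.08%

Mean R_i = (-8.2 + 12.5 + 10.1 − 3.4 + 1.7 + 6.8 + 21.8 − 8.3) / 8 = 4.1250%
Mean R_m = (-4.4 + 7.8 + 6.4 − 4.0 + 1.3 + 5.7 + 10.3 − 2.9) / 8 = 2.5250%
Σ(R_i − R̄_i)(R_m − R̄_m) = 418.0750  ⇒  Cov = 418.0750 / 8 = 52.2594
Σ(R_m − R̄_m)² = 234.8350  ⇒  Var(R_m) = 234.8350 / 8 = 29.3544
β = Cov / Var(R_m) = 52.2594 / 29.3544 = 1.7803
E(R) = R_f + β × MRP = 1.51% + 1.7803 × 7.62% = 15.08%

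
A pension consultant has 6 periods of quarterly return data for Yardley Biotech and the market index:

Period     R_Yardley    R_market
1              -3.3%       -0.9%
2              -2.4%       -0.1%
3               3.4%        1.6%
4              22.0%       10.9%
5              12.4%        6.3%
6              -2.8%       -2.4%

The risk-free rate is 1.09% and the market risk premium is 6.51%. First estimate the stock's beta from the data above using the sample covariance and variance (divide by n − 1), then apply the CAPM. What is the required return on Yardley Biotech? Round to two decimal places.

Mean R_i = (-3.3 − 2.4 + 3.4 + 22.0 + 12.4 − 2.8) / 6 = 4.8833%
Mean R_m = (-0.9 − 0.1 + 1.6 + 10.9 + 6.3 − 2.4) / 6 = 2.5667%
Σ(R_i − R̄_i)(R_m − R̄_m) = 258.0867  ⇒  Cov = 258.0867 / 5 = 51.6173
Σ(R_m − R̄_m)² = 128.1133  ⇒  Var(R_m) = 128.1133 / 5 = 25.6227
β = Cov / Var(R_m) = 51.6173 / 25.6227 = 2.0145
E(R) = R_f + β × MRP = 1.09% + 2.0145 × 6.51% = 14.20%

14.20%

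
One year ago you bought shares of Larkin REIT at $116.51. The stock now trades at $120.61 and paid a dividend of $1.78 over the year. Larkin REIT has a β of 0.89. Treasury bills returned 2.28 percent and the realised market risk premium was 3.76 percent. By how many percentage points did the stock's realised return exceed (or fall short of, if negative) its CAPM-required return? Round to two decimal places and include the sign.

Realised HPR = (P1 + D1 − P0) / P0 = (120.61 + 1.78 − 116.51) / 116.51 = 5.88 / 116.51 = 5.0468%
CAPM required = R_f + β·MRP = 2.28% + 0.89 × 3.76% = 5.6264%
α = realised − required = 5.0468% − 5.6264% = -0.58%

-0.58%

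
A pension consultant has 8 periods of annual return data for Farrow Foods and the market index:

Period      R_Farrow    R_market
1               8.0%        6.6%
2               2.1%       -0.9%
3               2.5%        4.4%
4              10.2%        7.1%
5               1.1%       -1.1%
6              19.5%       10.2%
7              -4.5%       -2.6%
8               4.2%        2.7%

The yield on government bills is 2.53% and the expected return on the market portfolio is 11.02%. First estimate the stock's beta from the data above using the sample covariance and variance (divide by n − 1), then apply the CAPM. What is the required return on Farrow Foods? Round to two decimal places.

14.88%

Mean R_i = (8.0 + 2.1 + 2.5 + 10.2 + 1.1 + 19.5 − 4.5 + 4.2) / 8 = 5.3875%
Mean R_m = (6.6 − 0.9 + 4.4 + 7.1 − 1.1 + 10.2 − 2.6 + 2.7) / 8 = 3.3000%
Σ(R_i − R̄_i)(R_m − R̄_m) = 212.8300  ⇒  Cov = 212.8300 / 7 = 30.4043
Σ(R_m − R̄_m)² = 146.3200  ⇒  Var(R_m) = 146.3200 / 7 = 20.9029
β = Cov / Var(R_m) = 30.4043 / 20.9029 = 1.4545
MRP = 11.02% − 2.53% = 8.49%
E(R) = R_f + β × MRP = 2.53% + 1.4545 × 8.49% = 14.88%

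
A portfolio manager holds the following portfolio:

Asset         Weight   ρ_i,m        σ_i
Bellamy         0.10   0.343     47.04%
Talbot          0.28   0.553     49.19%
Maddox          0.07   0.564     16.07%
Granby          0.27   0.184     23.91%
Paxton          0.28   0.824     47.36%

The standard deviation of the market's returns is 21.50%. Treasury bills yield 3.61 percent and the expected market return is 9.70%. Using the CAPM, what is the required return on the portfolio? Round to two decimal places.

9.84%

β_Bellamy = 0.343 × 47.04% / 21.50% = 0.7505
β_Talbot = 0.553 × 49.19% / 21.50% = 1.2652
β_Maddox = 0.564 × 16.07% / 21.50% = 0.4216
β_Granby = 0.184 × 23.91% / 21.50% = 0.2046
β_Paxton = 0.824 × 47.36% / 21.50% = 1.8151
β_P = Σ w_i β_i = 0.10×0.7505 + 0.28×1.2652 + 0.07×0.4216 + 0.27×0.2046 + 0.28×1.8151 = 1.0223
MRP = 9.70% − 3.61% = 6.09%
E(R_P) = R_f + β_P × MRP = 3.61% + 1.0223 × 6.09% = 9.84%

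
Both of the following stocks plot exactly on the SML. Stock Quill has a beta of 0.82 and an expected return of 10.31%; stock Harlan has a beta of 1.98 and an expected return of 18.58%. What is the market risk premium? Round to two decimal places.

7.13%

Both satisfy E(R) = R_f + β·MRP, so the slope of the SML is
MRP = (18.58% − 10.31%) / (1.98 − 0.82) = 8.27% / 1.16 = 7.1293%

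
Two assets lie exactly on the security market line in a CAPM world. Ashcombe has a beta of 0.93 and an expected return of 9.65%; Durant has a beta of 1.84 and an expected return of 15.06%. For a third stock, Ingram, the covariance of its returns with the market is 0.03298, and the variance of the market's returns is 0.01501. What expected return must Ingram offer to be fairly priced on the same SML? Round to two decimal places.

MRP = (15.06% − 9.65%) / (1.84 − 0.93) = 5.9451%
R_f = 9.65% − 0.93 × 5.9451% = 4.1211%
β_Ingram = Cov / Var(R_m) = 0.03298 / 0.01501 = 2.1972
E(R_Ingram) = R_f + β × MRP = 4.1211% + 2.1972 × 5.9451% = 17.18%

17.18%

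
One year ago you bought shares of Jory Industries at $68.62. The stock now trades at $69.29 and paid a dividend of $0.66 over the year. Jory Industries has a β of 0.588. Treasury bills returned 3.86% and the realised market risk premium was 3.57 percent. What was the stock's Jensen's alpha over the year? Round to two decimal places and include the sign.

Realised HPR = (P1 + D1 − P0) / P0 = (69.29 + 0.66 − 68.62) / 68.62 = 1.33 / 68.62 = 1.9382%
CAPM required = R_f + β·MRP = 3.86% + 0.588 × 3.57% = 5.95916%
α = realised − required = 1.9382% − 5.95916% = -4.02%

-4.02%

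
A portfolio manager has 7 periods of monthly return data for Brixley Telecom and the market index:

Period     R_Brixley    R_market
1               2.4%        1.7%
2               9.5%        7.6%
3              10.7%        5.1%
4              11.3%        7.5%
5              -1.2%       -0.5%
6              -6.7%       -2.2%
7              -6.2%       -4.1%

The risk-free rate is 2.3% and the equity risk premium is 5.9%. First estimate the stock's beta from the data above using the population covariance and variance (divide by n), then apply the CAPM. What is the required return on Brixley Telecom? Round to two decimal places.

11.83%

Mean R_i = (2.4 + 9.5 + 10.7 + 11.3 − 1.2 − 6.7 − 6.2) / 7 = 2.8286%
Mean R_m = (1.7 + 7.6 + 5.1 + 7.5 − 0.5 − 2.2 − 4.1) / 7 = 2.1571%
Σ(R_i − R̄_i)(R_m − R̄_m) = 213.6486  ⇒  Cov = 213.6486 / 7 = 30.5212
Σ(R_m − R̄_m)² = 132.2371  ⇒  Var(R_m) = 132.2371 / 7 = 18.8910
β = Cov / Var(R_m) = 30.5212 / 18.8910 = 1.6156
E(R) = R_f + β × MRP = 2.3% + 1.6156 × 5.9% = 11.83%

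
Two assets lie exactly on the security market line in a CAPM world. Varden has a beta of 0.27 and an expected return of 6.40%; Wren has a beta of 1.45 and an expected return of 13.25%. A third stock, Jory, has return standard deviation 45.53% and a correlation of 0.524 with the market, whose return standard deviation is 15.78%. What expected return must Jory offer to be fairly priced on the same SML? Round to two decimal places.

13.61%

MRP = (13.25% − 6.40%) / (1.45 − 0.27) = 5.8051%
R_f = 6.40% − 0.27 × 5.8051% = 4.8326%
β_Jory = ρ·σ_i/σ_m = 0.524 × 45.53 / 15.78 = 1.5119
E(R_Jory) = R_f + β × MRP = 4.8326% + 1.5119 × 5.8051% = 13.61%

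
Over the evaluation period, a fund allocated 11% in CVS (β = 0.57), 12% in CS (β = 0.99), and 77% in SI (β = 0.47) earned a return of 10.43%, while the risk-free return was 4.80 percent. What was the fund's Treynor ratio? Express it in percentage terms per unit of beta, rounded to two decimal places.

β_P = 0.11×0.57 + 0.12×0.99 + 0.77×0.47 = 0.5434
Treynor = (R_P − R_f) / β_P = (10.43% − 4.80%) / 0.5434 = 5.63% / 0.5434 = 10.36%

10.36%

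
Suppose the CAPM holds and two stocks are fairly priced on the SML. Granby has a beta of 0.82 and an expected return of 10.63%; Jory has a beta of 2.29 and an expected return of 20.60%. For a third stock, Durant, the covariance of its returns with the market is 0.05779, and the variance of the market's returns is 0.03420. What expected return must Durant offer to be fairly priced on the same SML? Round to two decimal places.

16.53%

MRP = (20.60% − 10.63%) / (2.29 − 0.82) = 6.7823%
R_f = 10.63% − 0.82 × 6.7823% = 5.0685%
β_Durant = Cov / Var(R_m) = 0.05779 / 0.03420 = 1.6898
E(R_Durant) = R_f + β × MRP = 5.0685% + 1.6898 × 6.7823% = 16.53%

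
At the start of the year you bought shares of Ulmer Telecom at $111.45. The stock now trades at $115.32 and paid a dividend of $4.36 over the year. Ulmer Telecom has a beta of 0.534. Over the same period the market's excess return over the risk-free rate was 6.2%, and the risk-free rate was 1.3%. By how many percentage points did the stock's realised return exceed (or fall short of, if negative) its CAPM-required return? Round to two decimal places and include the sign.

+2.77%

Realised HPR = (P1 + D1 − P0) / P0 = (115.32 + 4.36 − 111.45) / 111.45 = 8.23 / 111.45 = 7.3845%
CAPM required = R_f + β·MRP = 1.3% + 0.534 × 6.2% = 4.6108%
α = realised − required = 7.3845% − 4.6108% = +2.77%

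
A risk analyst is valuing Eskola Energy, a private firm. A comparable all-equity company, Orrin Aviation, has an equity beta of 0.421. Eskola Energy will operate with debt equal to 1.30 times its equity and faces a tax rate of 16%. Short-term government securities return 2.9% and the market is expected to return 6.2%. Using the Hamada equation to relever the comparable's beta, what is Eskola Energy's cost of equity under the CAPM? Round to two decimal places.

β_L = β_U × [1 + (1 − t)(D/E)] = 0.421 × [1 + (1 − 0.16) × 1.30]
    = 0.421 × [1 + 0.84 × 1.30] = 0.421 × 2.0920 = 0.8807
MRP = 6.2% − 2.9% = 3.30%
E(R) = R_f + β_L × MRP = 2.9% + 0.8807 × 3.3% = 5.81%

5.81%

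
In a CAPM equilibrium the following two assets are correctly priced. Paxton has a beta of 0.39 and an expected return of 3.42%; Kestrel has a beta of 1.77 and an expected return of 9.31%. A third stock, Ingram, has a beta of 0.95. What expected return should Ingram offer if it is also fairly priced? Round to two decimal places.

5.81%

MRP (SML slope) = (9.31% − 3.42%) / (1.77 − 0.39) = 5.89% / 1.38 = 4.2681%
R_f (intercept) = 3.42% − 0.39 × 4.2681% = 1.7554%
E(R_Ingram) = R_f + β × MRP = 1.7554% + 0.95 × 4.2681% = 5.81%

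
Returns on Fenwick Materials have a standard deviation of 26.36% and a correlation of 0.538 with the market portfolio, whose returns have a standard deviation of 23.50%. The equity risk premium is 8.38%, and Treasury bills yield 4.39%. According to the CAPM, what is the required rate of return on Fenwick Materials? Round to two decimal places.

9.45%

β = ρ × σ_i / σ_m = 0.538 × 26.36% / 23.50% = 0.6035
E(R) = 4.39% + 0.6035 × 8.38% = 9.45%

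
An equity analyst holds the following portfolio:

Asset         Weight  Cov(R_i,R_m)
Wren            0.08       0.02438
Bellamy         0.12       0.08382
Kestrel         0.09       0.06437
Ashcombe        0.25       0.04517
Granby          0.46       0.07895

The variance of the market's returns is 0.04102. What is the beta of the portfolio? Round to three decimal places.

β_Wren = 0.02438 / 0.04102 = 0.5943
β_Bellamy = 0.08382 / 0.04102 = 2.0434
β_Kestrel = 0.06437 / 0.04102 = 1.5692
β_Ashcombe = 0.04517 / 0.04102 = 1.1012
β_Granby = 0.07895 / 0.04102 = 1.9247
β_P = Σ w_i β_i = 0.08×0.5943 + 0.12×2.0434 + 0.09×1.5692 + 0.25×1.1012 + 0.46×1.9247 = 1.5946

1.595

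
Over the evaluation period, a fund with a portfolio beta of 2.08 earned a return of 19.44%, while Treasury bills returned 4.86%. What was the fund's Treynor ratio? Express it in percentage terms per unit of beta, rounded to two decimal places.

Treynor = (R_P − R_f) / β_P = (19.44% − 4.86%) / 2.0800 = 14.58% / 2.0800 = 7.01%

7.01%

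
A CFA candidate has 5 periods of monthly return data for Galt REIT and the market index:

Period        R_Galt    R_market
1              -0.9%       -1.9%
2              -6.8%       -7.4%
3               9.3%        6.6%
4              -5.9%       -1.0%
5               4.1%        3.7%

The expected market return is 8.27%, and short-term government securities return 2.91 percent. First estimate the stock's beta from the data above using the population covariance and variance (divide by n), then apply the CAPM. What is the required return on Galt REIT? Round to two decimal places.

Mean R_i = (-0.9 − 6.8 + 9.3 − 5.9 + 4.1) / 5 = -0.0400%
Mean R_m = (-1.9 − 7.4 + 6.6 − 1.0 + 3.7) / 5 = 0.0000%
Σ(R_i − R̄_i)(R_m − R̄_m) = 134.4800  ⇒  Cov = 134.4800 / 5 = 26.8960
Σ(R_m − R̄_m)² = 116.6200  ⇒  Var(R_m) = 116.6200 / 5 = 23.3240
β = Cov / Var(R_m) = 26.8960 / 23.3240 = 1.1531
MRP = 8.27% − 2.91% = 5.36%
E(R) = R_f + β × MRP = 2.91% + 1.1531 × 5.36% = 9.09%

9.09%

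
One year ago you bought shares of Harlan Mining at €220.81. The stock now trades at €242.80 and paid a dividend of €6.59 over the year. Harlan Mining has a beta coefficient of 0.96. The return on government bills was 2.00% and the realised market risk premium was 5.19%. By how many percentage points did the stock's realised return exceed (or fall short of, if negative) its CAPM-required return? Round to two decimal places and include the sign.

+5.96%

Realised HPR = (P1 + D1 − P0) / P0 = (242.80 + 6.59 − 220.81) / 220.81 = 28.58 / 220.81 = 12.9433%
CAPM required = R_f + β·MRP = 2.00% + 0.96 × 5.19% = 6.9824%
α = realised − required = 12.9433% − 6.9824% = +5.96%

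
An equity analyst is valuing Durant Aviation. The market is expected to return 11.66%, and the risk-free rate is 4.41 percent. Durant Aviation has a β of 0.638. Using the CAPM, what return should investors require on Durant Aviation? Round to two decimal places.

9.04%

Market risk premium = E(R_m) − R_f = 11.66% − 4.41% = 7.25%
E(R) = R_f + β × MRP = 4.41% + 0.638 × 7.25% = 9.04%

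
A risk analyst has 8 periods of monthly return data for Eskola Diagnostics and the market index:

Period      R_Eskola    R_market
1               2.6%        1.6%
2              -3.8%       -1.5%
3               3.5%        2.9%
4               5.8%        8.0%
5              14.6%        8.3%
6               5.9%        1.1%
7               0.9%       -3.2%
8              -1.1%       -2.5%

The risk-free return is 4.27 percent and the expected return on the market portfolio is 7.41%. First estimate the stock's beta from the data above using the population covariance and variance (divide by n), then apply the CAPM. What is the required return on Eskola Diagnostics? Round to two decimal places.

Mean R_i = (2.6 − 3.8 + 3.5 + 5.8 + 14.6 + 5.9 + 0.9 − 1.1) / 8 = 3.5500%
Mean R_m = (1.6 − 1.5 + 2.9 + 8.0 + 8.3 + 1.1 − 3.2 − 2.5) / 8 = 1.8375%
Σ(R_i − R̄_i)(R_m − R̄_m) = 141.7650  ⇒  Cov = 141.7650 / 8 = 17.7206
Σ(R_m − R̄_m)² = 136.7988  ⇒  Var(R_m) = 136.7988 / 8 = 17.0999
β = Cov / Var(R_m) = 17.7206 / 17.0999 = 1.0363
MRP = 7.41% − 4.27% = 3.14%
E(R) = R_f + β × MRP = 4.27% + 1.0363 × 3.14% = 7.52%

7.52%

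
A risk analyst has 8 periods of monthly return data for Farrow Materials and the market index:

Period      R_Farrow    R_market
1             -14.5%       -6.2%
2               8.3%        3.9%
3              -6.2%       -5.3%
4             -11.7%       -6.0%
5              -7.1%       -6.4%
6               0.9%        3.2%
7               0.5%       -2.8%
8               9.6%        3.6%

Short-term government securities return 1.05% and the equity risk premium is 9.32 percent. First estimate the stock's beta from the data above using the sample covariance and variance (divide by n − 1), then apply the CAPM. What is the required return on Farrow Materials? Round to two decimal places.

16.79%

Mean R_i = (-14.5 + 8.3 − 6.2 − 11.7 − 7.1 + 0.9 + 0.5 + 9.6) / 8 = -2.5250%
Mean R_m = (-6.2 + 3.9 − 5.3 − 6.0 − 6.4 + 3.2 − 2.8 + 3.6) / 8 = -2.0000%
Σ(R_i − R̄_i)(R_m − R̄_m) = 266.4100  ⇒  Cov = 266.4100 / 7 = 38.0586
Σ(R_m − R̄_m)² = 157.7400  ⇒  Var(R_m) = 157.7400 / 7 = 22.5343
β = Cov / Var(R_m) = 38.0586 / 22.5343 = 1.6889
E(R) = R_f + β × MRP = 1.05% + 1.6889 × 9.32% = 16.79%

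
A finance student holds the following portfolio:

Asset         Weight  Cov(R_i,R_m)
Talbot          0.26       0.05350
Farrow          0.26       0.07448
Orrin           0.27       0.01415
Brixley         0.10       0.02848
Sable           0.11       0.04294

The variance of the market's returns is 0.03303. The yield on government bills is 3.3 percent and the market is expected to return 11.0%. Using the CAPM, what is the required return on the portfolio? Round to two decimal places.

13.71%

β_Talbot = 0.05350 / 0.03303 = 1.6197
β_Farrow = 0.07448 / 0.03303 = 2.2549
β_Orrin = 0.01415 / 0.03303 = 0.4284
β_Brixley = 0.02848 / 0.03303 = 0.8622
β_Sable = 0.04294 / 0.03303 = 1.3000
β_P = Σ w_i β_i = 0.26×1.6197 + 0.26×2.2549 + 0.27×0.4284 + 0.10×0.8622 + 0.11×1.3000 = 1.3523
MRP = 11.0% − 3.3% = 7.70%
E(R_P) = R_f + β_P × MRP = 3.3% + 1.3523 × 7.7% = 13.71%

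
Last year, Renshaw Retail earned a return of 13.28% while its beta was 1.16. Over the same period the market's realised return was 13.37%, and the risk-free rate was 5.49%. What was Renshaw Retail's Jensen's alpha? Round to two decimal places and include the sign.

Market excess return = 13.37% − 5.49% = 7.88%
CAPM benchmark = R_f + β(R_m − R_f) = 5.49% + 1.16 × 7.88% = 14.6308%
α = actual − benchmark = 13.28% − 14.6308% = -1.35%

-1.35%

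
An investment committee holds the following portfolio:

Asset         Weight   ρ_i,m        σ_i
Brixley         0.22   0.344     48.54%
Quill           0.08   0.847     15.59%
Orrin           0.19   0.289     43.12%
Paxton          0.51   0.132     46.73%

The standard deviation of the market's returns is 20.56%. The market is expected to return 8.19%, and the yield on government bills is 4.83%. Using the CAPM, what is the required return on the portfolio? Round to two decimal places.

β_Brixley = 0.344 × 48.54% / 20.56% = 0.8121
β_Quill = 0.847 × 15.59% / 20.56% = 0.6423
β_Orrin = 0.289 × 43.12% / 20.56% = 0.6061
β_Paxton = 0.132 × 46.73% / 20.56% = 0.3000
β_P = Σ w_i β_i = 0.22×0.8121 + 0.08×0.6423 + 0.19×0.6061 + 0.51×0.3000 = 0.4982
MRP = 8.19% − 4.83% = 3.36%
E(R_P) = R_f + β_P × MRP = 4.83% + 0.4982 × 3.36% = 6.50%

6.50%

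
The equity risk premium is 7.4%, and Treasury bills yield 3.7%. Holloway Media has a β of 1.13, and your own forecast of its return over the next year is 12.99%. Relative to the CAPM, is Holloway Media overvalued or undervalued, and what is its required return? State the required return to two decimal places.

Undervalued; required return 12.06%

Required return = R_f + β·MRP = 3.7% + 1.13 × 7.4% = 12.06%
Forecast 12.99% > required 12.06% → the stock plots above the SML → undervalued.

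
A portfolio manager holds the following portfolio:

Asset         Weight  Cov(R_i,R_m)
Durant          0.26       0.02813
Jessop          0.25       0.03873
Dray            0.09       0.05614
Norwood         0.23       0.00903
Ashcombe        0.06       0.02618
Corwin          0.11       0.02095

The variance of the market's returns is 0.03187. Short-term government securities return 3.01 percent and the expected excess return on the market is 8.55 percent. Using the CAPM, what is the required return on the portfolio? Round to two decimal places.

β_Durant = 0.02813 / 0.03187 = 0.8826
β_Jessop = 0.03873 / 0.03187 = 1.2152
β_Dray = 0.05614 / 0.03187 = 1.7615
β_Norwood = 0.00903 / 0.03187 = 0.2833
β_Ashcombe = 0.02618 / 0.03187 = 0.8215
β_Corwin = 0.02095 / 0.03187 = 0.6574
β_P = Σ w_i β_i = 0.26×0.8826 + 0.25×1.2152 + 0.09×1.7615 + 0.23×0.2833 + 0.06×0.8215 + 0.11×0.6574 = 0.8786
E(R_P) = R_f + β_P × MRP = 3.01% + 0.8786 × 8.55% = 10.52%

10.52%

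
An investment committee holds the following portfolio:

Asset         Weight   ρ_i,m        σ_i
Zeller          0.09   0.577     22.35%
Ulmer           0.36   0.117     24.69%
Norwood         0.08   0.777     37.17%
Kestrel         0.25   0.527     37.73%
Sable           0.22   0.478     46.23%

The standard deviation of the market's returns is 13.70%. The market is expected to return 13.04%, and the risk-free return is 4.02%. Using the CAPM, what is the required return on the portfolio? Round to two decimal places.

13.46%

β_Zeller = 0.577 × 22.35% / 13.70% = 0.9413
β_Ulmer = 0.117 × 24.69% / 13.70% = 0.2109
β_Norwood = 0.777 × 37.17% / 13.70% = 2.1081
β_Kestrel = 0.527 × 37.73% / 13.70% = 1.4514
β_Sable = 0.478 × 46.23% / 13.70% = 1.6130
β_P = Σ w_i β_i = 0.09×0.9413 + 0.36×0.2109 + 0.08×2.1081 + 0.25×1.4514 + 0.22×1.6130 = 1.0470
MRP = 13.04% − 4.02% = 9.02%
E(R_P) = R_f + β_P × MRP = 4.02% + 1.0470 × 9.02% = 13.46%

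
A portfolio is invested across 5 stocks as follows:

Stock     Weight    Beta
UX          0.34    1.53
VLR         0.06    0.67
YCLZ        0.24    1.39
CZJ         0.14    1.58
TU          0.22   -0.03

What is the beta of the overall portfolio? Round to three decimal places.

β_P = Σ w_i β_i = 0.34×1.53 + 0.06×0.67 + 0.24×1.39 + 0.14×1.58 + 0.22×-0.03 = 1.1086

1.109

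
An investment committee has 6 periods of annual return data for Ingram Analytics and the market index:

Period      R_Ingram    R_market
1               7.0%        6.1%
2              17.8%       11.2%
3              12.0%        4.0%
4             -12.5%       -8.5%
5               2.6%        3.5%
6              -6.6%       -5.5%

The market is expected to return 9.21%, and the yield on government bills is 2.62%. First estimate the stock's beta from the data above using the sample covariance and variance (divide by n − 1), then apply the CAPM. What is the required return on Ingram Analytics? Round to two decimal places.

12.37%

Mean R_i = (7.0 + 17.8 + 12.0 − 12.5 + 2.6 − 6.6) / 6 = 3.3833%
Mean R_m = (6.1 + 11.2 + 4.0 − 8.5 + 3.5 − 5.5) / 6 = 1.8000%
Σ(R_i − R̄_i)(R_m − R̄_m) = 405.1700  ⇒  Cov = 405.1700 / 5 = 81.0340
Σ(R_m − R̄_m)² = 273.9600  ⇒  Var(R_m) = 273.9600 / 5 = 54.7920
β = Cov / Var(R_m) = 81.0340 / 54.7920 = 1.4789
MRP = 9.21% − 2.62% = 6.59%
E(R) = R_f + β × MRP = 2.62% + 1.4789 × 6.59% = 12.37%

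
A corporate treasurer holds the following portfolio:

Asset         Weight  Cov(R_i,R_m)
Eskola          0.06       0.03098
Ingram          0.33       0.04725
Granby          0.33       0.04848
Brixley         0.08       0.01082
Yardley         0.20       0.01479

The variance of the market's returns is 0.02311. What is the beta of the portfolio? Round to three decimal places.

β_Eskola = 0.03098 / 0.02311 = 1.3405
β_Ingram = 0.04725 / 0.02311 = 2.0446
β_Granby = 0.04848 / 0.02311 = 2.0978
β_Brixley = 0.01082 / 0.02311 = 0.4682
β_Yardley = 0.01479 / 0.02311 = 0.6400
β_P = Σ w_i β_i = 0.06×1.3405 + 0.33×2.0446 + 0.33×2.0978 + 0.08×0.4682 + 0.20×0.6400 = 1.6129

1.613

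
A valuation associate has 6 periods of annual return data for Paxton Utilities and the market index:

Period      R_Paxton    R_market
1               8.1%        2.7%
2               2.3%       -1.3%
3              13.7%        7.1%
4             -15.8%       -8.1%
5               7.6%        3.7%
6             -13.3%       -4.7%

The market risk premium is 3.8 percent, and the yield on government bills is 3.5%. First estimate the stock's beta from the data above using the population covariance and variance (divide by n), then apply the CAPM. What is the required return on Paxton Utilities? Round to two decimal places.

11.42%

Mean R_i = (8.1 + 2.3 + 13.7 − 15.8 + 7.6 − 13.3) / 6 = 0.4333%
Mean R_m = (2.7 − 1.3 + 7.1 − 8.1 + 3.7 − 4.7) / 6 = -0.1000%
Σ(R_i − R̄_i)(R_m − R̄_m) = 335.0200  ⇒  Cov = 335.0200 / 6 = 55.8367
Σ(R_m − R̄_m)² = 160.7200  ⇒  Var(R_m) = 160.7200 / 6 = 26.7867
β = Cov / Var(R_m) = 55.8367 / 26.7867 = 2.0845
E(R) = R_f + β × MRP = 3.5% + 2.0845 × 3.8% = 11.42%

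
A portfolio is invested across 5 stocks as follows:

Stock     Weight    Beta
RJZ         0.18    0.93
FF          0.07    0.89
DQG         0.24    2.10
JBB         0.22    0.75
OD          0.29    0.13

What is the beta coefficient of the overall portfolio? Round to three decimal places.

β_P = Σ w_i β_i = 0.18×0.93 + 0.07×0.89 + 0.24×2.10 + 0.22×0.75 + 0.29×0.13 = 0.9364

0.936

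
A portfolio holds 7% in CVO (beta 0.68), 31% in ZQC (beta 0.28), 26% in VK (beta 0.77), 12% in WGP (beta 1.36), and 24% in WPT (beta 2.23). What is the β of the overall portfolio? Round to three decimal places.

β_P = Σ w_i β_i = 0.07×0.68 + 0.31×0.28 + 0.26×0.77 + 0.12×1.36 + 0.24×2.23 = 1.0330

1.033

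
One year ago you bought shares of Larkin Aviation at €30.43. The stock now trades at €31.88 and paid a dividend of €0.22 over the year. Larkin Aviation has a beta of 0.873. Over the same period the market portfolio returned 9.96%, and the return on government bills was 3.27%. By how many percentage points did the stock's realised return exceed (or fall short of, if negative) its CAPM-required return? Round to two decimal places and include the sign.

Realised HPR = (P1 + D1 − P0) / P0 = (31.88 + 0.22 − 30.43) / 30.43 = 1.67 / 30.43 = 5.4880%
MRP = 9.96% − 3.27% = 6.69%
CAPM required = R_f + β·MRP = 3.27% + 0.873 × 6.69% = 9.11037%
α = realised − required = 5.4880% − 9.11037% = -3.62%

-3.62%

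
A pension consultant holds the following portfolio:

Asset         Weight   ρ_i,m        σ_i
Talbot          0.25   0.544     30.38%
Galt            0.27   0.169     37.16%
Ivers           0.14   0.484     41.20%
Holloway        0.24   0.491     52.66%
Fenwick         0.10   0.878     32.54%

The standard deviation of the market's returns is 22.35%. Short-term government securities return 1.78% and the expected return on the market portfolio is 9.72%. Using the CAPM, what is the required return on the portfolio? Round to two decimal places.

β_Talbot = 0.544 × 30.38% / 22.35% = 0.7395
β_Galt = 0.169 × 37.16% / 22.35% = 0.2810
β_Ivers = 0.484 × 41.20% / 22.35% = 0.8922
β_Holloway = 0.491 × 52.66% / 22.35% = 1.1569
β_Fenwick = 0.878 × 32.54% / 22.35% = 1.2783
β_P = Σ w_i β_i = 0.25×0.7395 + 0.27×0.2810 + 0.14×0.8922 + 0.24×1.1569 + 0.10×1.2783 = 0.7911
MRP = 9.72% − 1.78% = 7.94%
E(R_P) = R_f + β_P × MRP = 1.78% + 0.7911 × 7.94% = 8.06%

8.06%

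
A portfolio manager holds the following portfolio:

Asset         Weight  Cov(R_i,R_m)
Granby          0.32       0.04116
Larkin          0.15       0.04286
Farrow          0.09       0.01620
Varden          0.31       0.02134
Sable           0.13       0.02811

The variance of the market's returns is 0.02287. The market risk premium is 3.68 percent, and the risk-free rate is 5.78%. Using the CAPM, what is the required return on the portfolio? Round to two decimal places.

10.82%

β_Granby = 0.04116 / 0.02287 = 1.7997
β_Larkin = 0.04286 / 0.02287 = 1.8741
β_Farrow = 0.01620 / 0.02287 = 0.7084
β_Varden = 0.02134 / 0.02287 = 0.9331
β_Sable = 0.02811 / 0.02287 = 1.2291
β_P = Σ w_i β_i = 0.32×1.7997 + 0.15×1.8741 + 0.09×0.7084 + 0.31×0.9331 + 0.13×1.2291 = 1.3698
E(R_P) = R_f + β_P × MRP = 5.78% + 1.3698 × 3.68% = 10.82%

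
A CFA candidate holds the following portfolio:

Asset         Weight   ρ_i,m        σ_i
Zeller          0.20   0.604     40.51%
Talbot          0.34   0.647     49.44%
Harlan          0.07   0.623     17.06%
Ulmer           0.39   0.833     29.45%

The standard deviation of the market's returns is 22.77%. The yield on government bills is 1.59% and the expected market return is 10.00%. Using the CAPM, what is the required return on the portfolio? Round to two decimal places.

11.22%

β_Zeller = 0.604 × 40.51% / 22.77% = 1.0746
β_Talbot = 0.647 × 49.44% / 22.77% = 1.4048
β_Harlan = 0.623 × 17.06% / 22.77% = 0.4668
β_Ulmer = 0.833 × 29.45% / 22.77% = 1.0774
β_P = Σ w_i β_i = 0.20×1.0746 + 0.34×1.4048 + 0.07×0.4668 + 0.39×1.0774 = 1.1454
MRP = 10.00% − 1.59% = 8.41%
E(R_P) = R_f + β_P × MRP = 1.59% + 1.1454 × 8.41% = 11.22%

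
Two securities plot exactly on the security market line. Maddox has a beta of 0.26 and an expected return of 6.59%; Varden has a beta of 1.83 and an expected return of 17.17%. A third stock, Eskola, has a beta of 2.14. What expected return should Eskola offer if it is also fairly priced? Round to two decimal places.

19.26%

MRP (SML slope) = (17.17% − 6.59%) / (1.83 − 0.26) = 10.58% / 1.57 = 6.7389%
R_f (intercept) = 6.59% − 0.26 × 6.7389% = 4.8379%
E(R_Eskola) = R_f + β × MRP = 4.8379% + 2.14 × 6.7389% = 19.26%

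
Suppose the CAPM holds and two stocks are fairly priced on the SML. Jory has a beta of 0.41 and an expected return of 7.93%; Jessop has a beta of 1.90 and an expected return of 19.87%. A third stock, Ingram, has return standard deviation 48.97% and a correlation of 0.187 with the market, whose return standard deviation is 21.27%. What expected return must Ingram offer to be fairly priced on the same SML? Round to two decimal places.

MRP = (19.87% − 7.93%) / (1.90 − 0.41) = 8.0134%
R_f = 7.93% − 0.41 × 8.0134% = 4.6445%
β_Ingram = ρ·σ_i/σ_m = 0.187 × 48.97 / 21.27 = 0.4305
E(R_Ingram) = R_f + β × MRP = 4.6445% + 0.4305 × 8.0134% = 8.09%

8.09%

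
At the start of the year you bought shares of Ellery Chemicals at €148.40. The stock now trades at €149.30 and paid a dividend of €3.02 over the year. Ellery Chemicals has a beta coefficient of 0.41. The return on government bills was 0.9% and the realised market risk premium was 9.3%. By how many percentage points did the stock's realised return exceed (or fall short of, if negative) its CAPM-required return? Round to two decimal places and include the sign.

Realised HPR = (P1 + D1 − P0) / P0 = (149.30 + 3.02 − 148.40) / 148.40 = 3.92 / 148.40 = 2.6415%
CAPM required = R_f + β·MRP = 0.9% + 0.41 × 9.3% = 4.7130%
α = realised − required = 2.6415% − 4.7130% = -2.07%

-2.07%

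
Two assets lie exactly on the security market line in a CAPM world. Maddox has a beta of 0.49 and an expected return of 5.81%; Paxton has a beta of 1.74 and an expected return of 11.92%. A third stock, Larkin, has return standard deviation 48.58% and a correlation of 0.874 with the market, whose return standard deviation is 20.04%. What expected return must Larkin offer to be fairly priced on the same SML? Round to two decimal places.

13.77%

MRP = (11.92% − 5.81%) / (1.74 − 0.49) = 4.8880%
R_f = 5.81% − 0.49 × 4.8880% = 3.4149%
β_Larkin = ρ·σ_i/σ_m = 0.874 × 48.58 / 20.04 = 2.1187
E(R_Larkin) = R_f + β × MRP = 3.4149% + 2.1187 × 4.8880% = 13.77%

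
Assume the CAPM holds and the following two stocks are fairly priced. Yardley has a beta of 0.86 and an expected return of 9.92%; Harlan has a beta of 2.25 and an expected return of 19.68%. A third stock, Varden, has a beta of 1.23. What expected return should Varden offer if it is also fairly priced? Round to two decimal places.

12.52%

MRP (SML slope) = (19.68% − 9.92%) / (2.25 − 0.86) = 9.76% / 1.39 = 7.0216%
R_f (intercept) = 9.92% − 0.86 × 7.0216% = 3.8814%
E(R_Varden) = R_f + β × MRP = 3.8814% + 1.23 × 7.0216% = 12.52%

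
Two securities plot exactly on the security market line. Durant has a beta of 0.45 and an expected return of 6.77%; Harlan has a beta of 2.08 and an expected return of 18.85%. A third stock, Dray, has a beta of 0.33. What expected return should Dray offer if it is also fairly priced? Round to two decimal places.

MRP (SML slope) = (18.85% − 6.77%) / (2.08 − 0.45) = 12.08% / 1.63 = 7.4110%
R_f (intercept) = 6.77% − 0.45 × 7.4110% = 3.4351%
E(R_Dray) = R_f + β × MRP = 3.4351% + 0.33 × 7.4110% = 5.88%

5.88%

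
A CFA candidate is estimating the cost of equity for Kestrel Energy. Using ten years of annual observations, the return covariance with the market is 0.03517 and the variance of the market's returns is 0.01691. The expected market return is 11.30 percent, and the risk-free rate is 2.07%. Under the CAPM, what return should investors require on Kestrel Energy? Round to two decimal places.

β = Cov(R_i, R_m) / Var(R_m) = 0.03517 / 0.01691 = 2.0798
MRP = 11.30% − 2.07% = 9.23%
E(R) = R_f + β × MRP = 2.07% + 2.0798 × 9.23% = 21.27%

21.27%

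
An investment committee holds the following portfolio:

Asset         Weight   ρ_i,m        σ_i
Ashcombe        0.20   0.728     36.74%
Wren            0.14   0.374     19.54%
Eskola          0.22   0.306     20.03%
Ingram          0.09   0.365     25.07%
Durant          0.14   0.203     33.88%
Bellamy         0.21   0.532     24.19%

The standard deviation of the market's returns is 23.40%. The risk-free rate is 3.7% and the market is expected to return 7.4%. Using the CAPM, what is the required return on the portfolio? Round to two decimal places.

β_Ashcombe = 0.728 × 36.74% / 23.40% = 1.1430
β_Wren = 0.374 × 19.54% / 23.40% = 0.3123
β_Eskola = 0.306 × 20.03% / 23.40% = 0.2619
β_Ingram = 0.365 × 25.07% / 23.40% = 0.3910
β_Durant = 0.203 × 33.88% / 23.40% = 0.2939
β_Bellamy = 0.532 × 24.19% / 23.40% = 0.5500
β_P = Σ w_i β_i = 0.20×1.1430 + 0.14×0.3123 + 0.22×0.2619 + 0.09×0.3910 + 0.14×0.2939 + 0.21×0.5500 = 0.5218
MRP = 7.4% − 3.7% = 3.70%
E(R_P) = R_f + β_P × MRP = 3.7% + 0.5218 × 3.7% = 5.63%

5.63%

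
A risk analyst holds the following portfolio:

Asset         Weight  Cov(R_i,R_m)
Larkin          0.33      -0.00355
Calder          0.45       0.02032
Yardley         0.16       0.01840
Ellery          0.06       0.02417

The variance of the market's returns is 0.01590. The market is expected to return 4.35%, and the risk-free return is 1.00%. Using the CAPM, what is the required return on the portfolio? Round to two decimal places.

β_Larkin = -0.00355 / 0.01590 = -0.2233
β_Calder = 0.02032 / 0.01590 = 1.2780
β_Yardley = 0.01840 / 0.01590 = 1.1572
β_Ellery = 0.02417 / 0.01590 = 1.5201
β_P = Σ w_i β_i = 0.33×-0.2233 + 0.45×1.2780 + 0.16×1.1572 + 0.06×1.5201 = 0.7778
MRP = 4.35% − 1.00% = 3.35%
E(R_P) = R_f + β_P × MRP = 1.00% + 0.7778 × 3.35% = 3.61%

3.61%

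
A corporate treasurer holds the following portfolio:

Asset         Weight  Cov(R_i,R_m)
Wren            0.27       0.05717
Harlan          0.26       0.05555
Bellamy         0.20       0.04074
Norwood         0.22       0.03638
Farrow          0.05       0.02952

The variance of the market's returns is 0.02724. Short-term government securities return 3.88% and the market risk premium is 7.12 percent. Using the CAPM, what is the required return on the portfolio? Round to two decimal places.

16.30%

β_Wren = 0.05717 / 0.02724 = 2.0988
β_Harlan = 0.05555 / 0.02724 = 2.0393
β_Bellamy = 0.04074 / 0.02724 = 1.4956
β_Norwood = 0.03638 / 0.02724 = 1.3355
β_Farrow = 0.02952 / 0.02724 = 1.0837
β_P = Σ w_i β_i = 0.27×2.0988 + 0.26×2.0393 + 0.20×1.4956 + 0.22×1.3355 + 0.05×1.0837 = 1.7440
E(R_P) = R_f + β_P × MRP = 3.88% + 1.7440 × 7.12% = 16.30%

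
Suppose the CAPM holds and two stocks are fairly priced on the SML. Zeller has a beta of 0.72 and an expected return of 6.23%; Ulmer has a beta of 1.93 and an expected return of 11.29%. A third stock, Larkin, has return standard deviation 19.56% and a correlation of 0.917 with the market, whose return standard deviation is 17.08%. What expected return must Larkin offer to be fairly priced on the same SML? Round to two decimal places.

7.61%

MRP = (11.29% − 6.23%) / (1.93 − 0.72) = 4.1818%
R_f = 6.23% − 0.72 × 4.1818% = 3.2191%
β_Larkin = ρ·σ_i/σ_m = 0.917 × 19.56 / 17.08 = 1.0501
E(R_Larkin) = R_f + β × MRP = 3.2191% + 1.0501 × 4.1818% = 7.61%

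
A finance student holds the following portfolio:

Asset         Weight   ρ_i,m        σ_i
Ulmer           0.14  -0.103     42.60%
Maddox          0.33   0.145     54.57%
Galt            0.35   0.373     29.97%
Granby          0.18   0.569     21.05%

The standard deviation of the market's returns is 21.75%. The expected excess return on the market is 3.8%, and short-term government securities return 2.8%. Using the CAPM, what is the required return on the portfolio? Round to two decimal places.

β_Ulmer = -0.103 × 42.60% / 21.75% = -0.2017
β_Maddox = 0.145 × 54.57% / 21.75% = 0.3638
β_Galt = 0.373 × 29.97% / 21.75% = 0.5140
β_Granby = 0.569 × 21.05% / 21.75% = 0.5507
β_P = Σ w_i β_i = 0.14×-0.2017 + 0.33×0.3638 + 0.35×0.5140 + 0.18×0.5507 = 0.3708
E(R_P) = R_f + β_P × MRP = 2.8% + 0.3708 × 3.8% = 4.21%

4.21%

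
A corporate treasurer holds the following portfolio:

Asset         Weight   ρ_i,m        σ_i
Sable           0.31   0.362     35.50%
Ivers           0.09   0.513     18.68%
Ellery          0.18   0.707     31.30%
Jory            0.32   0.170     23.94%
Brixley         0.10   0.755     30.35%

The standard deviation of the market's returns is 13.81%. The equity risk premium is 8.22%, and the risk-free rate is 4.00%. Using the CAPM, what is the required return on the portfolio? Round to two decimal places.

β_Sable = 0.362 × 35.50% / 13.81% = 0.9306
β_Ivers = 0.513 × 18.68% / 13.81% = 0.6939
β_Ellery = 0.707 × 31.30% / 13.81% = 1.6024
β_Jory = 0.170 × 23.94% / 13.81% = 0.2947
β_Brixley = 0.755 × 30.35% / 13.81% = 1.6593
β_P = Σ w_i β_i = 0.31×0.9306 + 0.09×0.6939 + 0.18×1.6024 + 0.32×0.2947 + 0.10×1.6593 = 0.8996
E(R_P) = R_f + β_P × MRP = 4.00% + 0.8996 × 8.22% = 11.39%

11.39%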